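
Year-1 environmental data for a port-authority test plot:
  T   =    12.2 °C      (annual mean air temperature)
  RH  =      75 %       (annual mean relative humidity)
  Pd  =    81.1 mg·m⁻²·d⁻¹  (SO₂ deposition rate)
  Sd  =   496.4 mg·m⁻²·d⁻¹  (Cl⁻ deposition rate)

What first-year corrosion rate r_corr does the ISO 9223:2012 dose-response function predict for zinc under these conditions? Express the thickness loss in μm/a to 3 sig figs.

r_corr = 5.50 μm/a

zinc: T>10 °C ⇒ hinge -0.071·(12.2−10) = -0.1562
  Pd branch = 0.0129·Pd^0.44·e^(0.046·RH+f) = 2.405 μm/a
  Sd branch = 0.0175·Sd^0.57·e^(0.008·RH+0.085·T) = 3.095 μm/a
  sum: 2.405 + 3.095 → r_corr = 5.499 μm/a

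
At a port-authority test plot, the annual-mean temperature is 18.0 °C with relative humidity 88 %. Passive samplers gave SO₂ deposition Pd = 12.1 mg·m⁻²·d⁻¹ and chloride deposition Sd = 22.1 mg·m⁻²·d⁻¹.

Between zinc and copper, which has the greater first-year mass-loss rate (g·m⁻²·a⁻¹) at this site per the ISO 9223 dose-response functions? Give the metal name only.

copper

zinc: T>10 °C ⇒ hinge -0.071·(18.0−10) = -0.5680
  sulphur-dioxide contribution → 1.254 μm/a
  chloride contribution → 0.954 μm/a
  total first-year rate 2.208 μm/a
  mass loss = 2.208 μm/a × 7.14 g/cm³ = 15.77 g·m⁻²·a⁻¹
copper: T>10 °C ⇒ hinge -0.080·(18.0−10) = -0.6400
  sulphur-dioxide contribution → 0.961 μm/a
  chloride contribution → 1.357 μm/a
  total first-year rate 2.318 μm/a
  mass loss = 2.318 μm/a × 8.96 g/cm³ = 20.77 g·m⁻²·a⁻¹
Ordering by g·m⁻²·a⁻¹: copper (20.8) > zinc (15.8)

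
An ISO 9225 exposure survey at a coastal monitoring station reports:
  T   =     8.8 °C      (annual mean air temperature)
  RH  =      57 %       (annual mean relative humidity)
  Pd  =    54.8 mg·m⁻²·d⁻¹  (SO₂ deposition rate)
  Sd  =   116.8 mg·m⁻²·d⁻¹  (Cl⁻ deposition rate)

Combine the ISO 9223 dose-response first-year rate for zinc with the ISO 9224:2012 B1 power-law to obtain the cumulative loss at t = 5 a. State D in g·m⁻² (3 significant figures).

D(5) = 49.3 g·m⁻²

zinc: temperature factor f = +0.038·(-1.2) = -0.0456
  SO₂ term: 0.0129·54.8^0.44·exp(0.046·57-0.0456) = 0.9876
  Cl⁻ term: 0.0175·116.8^0.57·exp(0.008·57+0.085·8.8) = 0.8798
  sum: 0.9876 + 0.8798 → r_corr = 1.867 μm/a
Long-term exponent b (ISO 9224 Table 2, B1) = 0.813
  D(5) = 1.867 × 5^0.813 = 1.867 × 3.701 = 6.91 μm
  Mass loss = 6.91 μm × 7.14 g/cm³ = 49.34 g·m⁻²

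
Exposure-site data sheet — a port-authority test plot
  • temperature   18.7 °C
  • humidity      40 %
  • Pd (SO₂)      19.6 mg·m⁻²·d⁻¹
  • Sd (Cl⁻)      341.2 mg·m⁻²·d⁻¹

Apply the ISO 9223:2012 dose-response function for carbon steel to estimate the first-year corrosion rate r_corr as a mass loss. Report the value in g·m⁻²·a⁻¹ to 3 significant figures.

r_corr = 326 g·m⁻²·a⁻¹

carbon steel: f(T) = -0.054·(T−10) [T>10 °C] = -0.4698
  sulphur-dioxide contribution → 11.57 μm/a
  chloride contribution → 30 μm/a
  total first-year rate 41.57 μm/a
Convert to mass loss: 41.57 μm/a × 7.85 g/cm³ = 326.4 g·m⁻²·a⁻¹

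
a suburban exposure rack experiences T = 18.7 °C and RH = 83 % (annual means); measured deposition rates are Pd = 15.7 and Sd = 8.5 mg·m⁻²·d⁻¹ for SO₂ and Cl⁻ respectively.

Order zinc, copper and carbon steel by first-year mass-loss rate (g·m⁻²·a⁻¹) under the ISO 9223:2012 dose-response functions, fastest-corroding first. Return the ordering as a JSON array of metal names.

zinc: temperature factor f = -0.071·(8.7) = -0.6177
  sulphur-dioxide contribution → 1.063 μm/a
  chloride contribution → 0.5643 μm/a
  total first-year rate 1.628 μm/a
  mass loss = 1.628 μm/a × 7.14 g/cm³ = 11.62 g·m⁻²·a⁻¹
copper: T>10 °C ⇒ hinge -0.080·(18.7−10) = -0.6960
  sulphur-dioxide contribution → 0.7239 μm/a
  chloride contribution → 0.9063 μm/a
  total first-year rate 1.63 μm/a
  mass loss = 1.63 μm/a × 8.96 g/cm³ = 14.61 g·m⁻²·a⁻¹
carbon steel: temperature factor f = -0.054·(8.7) = -0.4698
  sulphur-dioxide contribution → 24.36 μm/a
  chloride contribution → 12.57 μm/a
  ⇒ r_corr(carbon steel) = 36.93 μm/a
  mass loss = 36.93 μm/a × 7.85 g/cm³ = 289.9 g·m⁻²·a⁻¹
Ordering by g·m⁻²·a⁻¹: carbon steel (290) > copper (14.6) > zinc (11.6)

["carbon steel", "copper", "zinc"]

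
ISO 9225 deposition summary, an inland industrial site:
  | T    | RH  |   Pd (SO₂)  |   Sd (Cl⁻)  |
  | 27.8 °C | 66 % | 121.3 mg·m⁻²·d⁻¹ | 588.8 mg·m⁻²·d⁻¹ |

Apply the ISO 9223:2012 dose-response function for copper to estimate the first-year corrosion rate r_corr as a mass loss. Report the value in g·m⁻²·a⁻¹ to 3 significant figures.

r_corr = 23.6 g·m⁻²·a⁻¹

copper: f(T) = -0.080·(T−10) [T>10 °C] = -1.4240
  sulphur-dioxide contribution → 0.2182 μm/a
  chloride contribution → 2.41 μm/a
  total first-year rate 2.629 μm/a
Convert to mass loss: 2.629 μm/a × 8.96 g/cm³ = 23.55 g·m⁻²·a⁻¹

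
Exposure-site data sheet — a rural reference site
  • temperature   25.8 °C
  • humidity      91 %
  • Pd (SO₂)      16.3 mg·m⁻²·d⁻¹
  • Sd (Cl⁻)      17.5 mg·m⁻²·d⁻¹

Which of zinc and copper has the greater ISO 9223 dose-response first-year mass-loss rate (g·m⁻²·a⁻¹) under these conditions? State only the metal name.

copper

zinc: temperature factor f = -0.071·(15.8) = -1.1218
  sulphur-dioxide contribution → 0.9434 μm/a
  chloride contribution → 1.66 μm/a
  total first-year rate 2.604 μm/a
  mass loss = 2.604 μm/a × 7.14 g/cm³ = 18.59 g·m⁻²·a⁻¹
copper: temperature factor f = -0.080·(15.8) = -1.2640
  sulphur-dioxide contribution → 0.6641 μm/a
  chloride contribution → 2.08 μm/a
  ⇒ r_corr(copper) = 2.744 μm/a
  mass loss = 2.744 μm/a × 8.96 g/cm³ = 24.59 g·m⁻²·a⁻¹
Ordering by g·m⁻²·a⁻¹: copper (24.6) > zinc (18.6)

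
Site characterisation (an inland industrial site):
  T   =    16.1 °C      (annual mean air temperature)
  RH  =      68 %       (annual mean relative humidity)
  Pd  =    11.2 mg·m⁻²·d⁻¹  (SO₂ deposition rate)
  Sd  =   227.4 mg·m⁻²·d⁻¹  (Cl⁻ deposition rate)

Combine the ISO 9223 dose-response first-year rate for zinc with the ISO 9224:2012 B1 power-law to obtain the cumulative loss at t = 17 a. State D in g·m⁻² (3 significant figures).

D(17) = 226 g·m⁻²

zinc: f(T) = -0.071·(T−10) [T>10 °C] = -0.4331
  Pd branch = 0.0129·Pd^0.44·e^(0.046·RH+f) = 0.5529 μm/a
  Cl⁻ term: 0.0175·227.4^0.57·exp(0.008·68+0.085·16.1) = 2.612
  r_corr = 0.5529 + 2.612 = 3.165 μm/a
Long-term exponent b (ISO 9224 Table 2, B1) = 0.813
  D(17) = 3.165 × 17^0.813 = 3.165 × 10.01 = 31.68 μm
  Mass loss = 31.68 μm × 7.14 g/cm³ = 226.2 g·m⁻²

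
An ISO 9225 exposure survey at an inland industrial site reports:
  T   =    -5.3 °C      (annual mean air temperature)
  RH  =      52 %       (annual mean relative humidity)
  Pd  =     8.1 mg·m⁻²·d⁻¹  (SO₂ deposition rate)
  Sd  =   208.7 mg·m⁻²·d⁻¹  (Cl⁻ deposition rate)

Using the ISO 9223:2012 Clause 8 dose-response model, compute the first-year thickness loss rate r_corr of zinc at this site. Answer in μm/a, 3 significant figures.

zinc: T≤10 °C ⇒ hinge +0.038·(-5.3−10) = -0.5814
  SO₂ term: 0.0129·8.1^0.44·exp(0.046·52-0.5814) = 0.198
  Cl⁻ term: 0.0175·208.7^0.57·exp(0.008·52+0.085·-5.3) = 0.355
  sum: 0.198 + 0.355 → r_corr = 0.553 μm/a

r_corr = 0.553 μm/a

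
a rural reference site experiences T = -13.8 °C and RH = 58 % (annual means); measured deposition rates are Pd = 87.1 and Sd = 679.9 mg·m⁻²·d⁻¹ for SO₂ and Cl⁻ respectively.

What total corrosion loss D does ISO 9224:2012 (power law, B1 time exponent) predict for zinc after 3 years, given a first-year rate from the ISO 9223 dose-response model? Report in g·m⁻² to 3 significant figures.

zinc: temperature factor f = +0.038·(-23.8) = -0.9044
  SO₂ term: 0.0129·87.1^0.44·exp(0.046·58-0.9044) = 0.5372
  Cl⁻ term: 0.0175·679.9^0.57·exp(0.008·58+0.085·-13.8) = 0.3545
  sum: 0.5372 + 0.3545 → r_corr = 0.8917 μm/a
Long-term exponent b (ISO 9224 Table 2, B1) = 0.813
  D(3) = 0.8917 × 3^0.813 = 0.8917 × 2.443 = 2.178 μm
  Mass loss = 2.178 μm × 7.14 g/cm³ = 15.55 g·m⁻²

D(3) = 15.6 g·m⁻²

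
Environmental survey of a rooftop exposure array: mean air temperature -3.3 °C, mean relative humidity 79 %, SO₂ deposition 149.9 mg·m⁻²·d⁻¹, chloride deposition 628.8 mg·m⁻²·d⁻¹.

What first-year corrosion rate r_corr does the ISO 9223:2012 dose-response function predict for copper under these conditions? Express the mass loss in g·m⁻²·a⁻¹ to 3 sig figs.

r_corr = 11.1 g·m⁻²·a⁻¹

copper: T≤10 °C ⇒ hinge +0.126·(-3.3−10) = -1.6758
  SO₂ term: 0.0053·149.9^0.26·exp(0.059·79-1.6758) = 0.3859
  Cl⁻ term: 0.01025·628.8^0.27·exp(0.036·79+0.049·-3.3) = 0.8536
  sum: 0.3859 + 0.8536 → r_corr = 1.239 μm/a
Convert to mass loss: 1.239 μm/a × 8.96 g/cm³ = 11.11 g·m⁻²·a⁻¹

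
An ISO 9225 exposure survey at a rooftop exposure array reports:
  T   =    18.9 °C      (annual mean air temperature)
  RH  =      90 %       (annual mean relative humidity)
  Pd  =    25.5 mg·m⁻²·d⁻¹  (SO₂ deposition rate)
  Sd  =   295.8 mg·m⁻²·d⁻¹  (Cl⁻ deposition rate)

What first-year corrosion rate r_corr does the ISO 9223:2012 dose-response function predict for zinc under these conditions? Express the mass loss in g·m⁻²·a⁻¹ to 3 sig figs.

r_corr = 45.6 g·m⁻²·a⁻¹

zinc: T>10 °C ⇒ hinge -0.071·(18.9−10) = -0.6319
  SO₂ term: 0.0129·25.5^0.44·exp(0.046·90-0.6319) = 1.791
  Cl⁻ term: 0.0175·295.8^0.57·exp(0.008·90+0.085·18.9) = 4.591
  r_corr = 1.791 + 4.591 = 6.382 μm/a
Convert to mass loss: 6.382 μm/a × 7.14 g/cm³ = 45.56 g·m⁻²·a⁻¹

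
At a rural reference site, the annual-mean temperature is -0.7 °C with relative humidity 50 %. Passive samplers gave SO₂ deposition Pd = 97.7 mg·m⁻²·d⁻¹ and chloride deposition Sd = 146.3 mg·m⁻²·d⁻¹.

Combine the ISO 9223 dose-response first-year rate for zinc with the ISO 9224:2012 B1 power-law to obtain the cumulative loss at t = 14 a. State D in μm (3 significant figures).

zinc: temperature factor f = +0.038·(-10.7) = -0.4066
  Pd branch = 0.0129·Pd^0.44·e^(0.046·RH+f) = 0.6433 μm/a
  Sd branch = 0.0175·Sd^0.57·e^(0.008·RH+0.085·T) = 0.4218 μm/a
  sum: 0.6433 + 0.4218 → r_corr = 1.065 μm/a
ISO 9224: D(t) = r_corr · t^b with b = 0.813 (zinc, B1)
  D(14) = 1.065 × 14^0.813 = 1.065 × 8.547 = 9.103 μm

D(14) = 9.10 μm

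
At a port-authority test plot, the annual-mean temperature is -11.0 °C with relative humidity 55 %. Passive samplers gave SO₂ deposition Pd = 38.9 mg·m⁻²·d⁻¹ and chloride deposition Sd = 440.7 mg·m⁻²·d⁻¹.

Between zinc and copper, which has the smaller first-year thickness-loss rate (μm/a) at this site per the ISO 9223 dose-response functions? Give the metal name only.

zinc: temperature factor f = +0.038·(-21.0) = -0.7980
  Pd branch = 0.0129·Pd^0.44·e^(0.046·RH+f) = 0.3651 μm/a
  Sd branch = 0.0175·Sd^0.57·e^(0.008·RH+0.085·T) = 0.3429 μm/a
  sum: 0.3651 + 0.3429 → r_corr = 0.708 μm/a
copper: temperature factor f = +0.126·(-21.0) = -2.6460
  Pd branch = 0.0053·Pd^0.26·e^(0.059·RH+f) = 0.02499 μm/a
  Sd branch = 0.01025·Sd^0.27·e^(0.036·RH+0.049·T) = 0.2241 μm/a
  sum: 0.02499 + 0.2241 → r_corr = 0.2491 μm/a
Ordering by μm/a: zinc (0.708) > copper (0.249)

copper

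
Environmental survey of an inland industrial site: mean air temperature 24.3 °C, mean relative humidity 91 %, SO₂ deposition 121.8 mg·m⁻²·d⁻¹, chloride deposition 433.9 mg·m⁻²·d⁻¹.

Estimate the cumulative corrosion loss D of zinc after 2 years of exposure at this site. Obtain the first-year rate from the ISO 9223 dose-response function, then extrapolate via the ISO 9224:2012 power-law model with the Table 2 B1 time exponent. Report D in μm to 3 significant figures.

D(2) = 20.5 μm

zinc: T>10 °C ⇒ hinge -0.071·(24.3−10) = -1.0153
  SO₂ term: 0.0129·121.8^0.44·exp(0.046·91-1.0153) = 2.543
  Sd branch = 0.0175·Sd^0.57·e^(0.008·RH+0.085·T) = 9.111 μm/a
  sum: 2.543 + 9.111 → r_corr = 11.65 μm/a
ISO 9224: D(t) = r_corr · t^b with b = 0.813 (zinc, B1)
  D(2) = 11.65 × 2^0.813 = 11.65 × 1.757 = 20.47 μm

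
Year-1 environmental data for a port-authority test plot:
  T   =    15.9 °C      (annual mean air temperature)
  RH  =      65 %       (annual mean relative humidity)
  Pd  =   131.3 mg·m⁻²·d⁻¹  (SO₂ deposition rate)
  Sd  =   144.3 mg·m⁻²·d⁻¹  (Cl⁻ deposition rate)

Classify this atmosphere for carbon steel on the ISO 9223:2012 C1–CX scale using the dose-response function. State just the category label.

carbon steel: f(T) = -0.054·(T−10) [T>10 °C] = -0.3186
  SO₂ term: 1.77·131.3^0.52·exp(0.02·65-0.3186) = 59.66
  Cl⁻ term: 0.102·144.3^0.62·exp(0.033·65+0.04·15.9) = 35.9
  sum: 59.66 + 35.9 → r_corr = 95.56 μm/a
ISO 9223 Table 2 (carbon steel): 80 < 95.6 ≤ 200 μm/a ⇒ C5

C5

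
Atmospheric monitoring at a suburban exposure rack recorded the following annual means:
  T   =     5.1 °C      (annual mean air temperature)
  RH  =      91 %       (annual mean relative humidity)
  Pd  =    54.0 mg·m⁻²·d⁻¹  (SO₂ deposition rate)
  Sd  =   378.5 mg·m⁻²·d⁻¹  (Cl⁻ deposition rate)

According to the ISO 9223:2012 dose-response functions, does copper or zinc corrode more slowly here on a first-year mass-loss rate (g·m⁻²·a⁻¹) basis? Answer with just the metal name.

copper

copper: f(T) = +0.126·(T−10) [T≤10 °C] = -0.6174
  Pd branch = 0.0053·Pd^0.26·e^(0.059·RH+f) = 1.731 μm/a
  Sd branch = 0.01025·Sd^0.27·e^(0.036·RH+0.049·T) = 1.73 μm/a
  sum: 1.731 + 1.73 → r_corr = 3.461 μm/a
  mass loss = 3.461 μm/a × 8.96 g/cm³ = 31.01 g·m⁻²·a⁻¹
zinc: T≤10 °C ⇒ hinge +0.038·(5.1−10) = -0.1862
  SO₂ term: 0.0129·54.0^0.44·exp(0.046·91-0.1862) = 4.073
  Cl⁻ term: 0.0175·378.5^0.57·exp(0.008·91+0.085·5.1) = 1.648
  r_corr = 4.073 + 1.648 = 5.721 μm/a
  mass loss = 5.721 μm/a × 7.14 g/cm³ = 40.85 g·m⁻²·a⁻¹
Ordering by g·m⁻²·a⁻¹: zinc (40.8) > copper (31)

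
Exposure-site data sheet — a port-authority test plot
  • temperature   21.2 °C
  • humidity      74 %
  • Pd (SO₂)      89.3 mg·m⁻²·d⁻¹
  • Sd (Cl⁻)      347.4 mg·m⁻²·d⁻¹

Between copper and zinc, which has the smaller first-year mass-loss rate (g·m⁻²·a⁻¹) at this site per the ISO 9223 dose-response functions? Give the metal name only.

copper: T>10 °C ⇒ hinge -0.080·(21.2−10) = -0.8960
  SO₂ term: 0.0053·89.3^0.26·exp(0.059·74-0.8960) = 0.5476
  Sd branch = 0.01025·Sd^0.27·e^(0.036·RH+0.049·T) = 2.018 μm/a
  sum: 0.5476 + 2.018 → r_corr = 2.565 μm/a
  mass loss = 2.565 μm/a × 8.96 g/cm³ = 22.99 g·m⁻²·a⁻¹
zinc: T>10 °C ⇒ hinge -0.071·(21.2−10) = -0.7952
  SO₂ term: 0.0129·89.3^0.44·exp(0.046·74-0.7952) = 1.265
  Cl⁻ term: 0.0175·347.4^0.57·exp(0.008·74+0.085·21.2) = 5.383
  sum: 1.265 + 5.383 → r_corr = 6.647 μm/a
  mass loss = 6.647 μm/a × 7.14 g/cm³ = 47.46 g·m⁻²·a⁻¹
Ordering by g·m⁻²·a⁻¹: zinc (47.5) > copper (23)

copper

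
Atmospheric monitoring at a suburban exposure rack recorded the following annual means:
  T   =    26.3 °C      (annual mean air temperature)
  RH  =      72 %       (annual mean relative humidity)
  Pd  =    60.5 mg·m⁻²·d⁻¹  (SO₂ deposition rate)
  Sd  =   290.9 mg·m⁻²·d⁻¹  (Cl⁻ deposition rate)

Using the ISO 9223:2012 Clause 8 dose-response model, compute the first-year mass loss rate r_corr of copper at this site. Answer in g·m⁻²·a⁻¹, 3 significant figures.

copper: temperature factor f = -0.080·(16.3) = -1.3040
  SO₂ term: 0.0053·60.5^0.26·exp(0.059·72-1.3040) = 0.2925
  Sd branch = 0.01025·Sd^0.27·e^(0.036·RH+0.049·T) = 2.298 μm/a
  r_corr = 0.2925 + 2.298 = 2.59 μm/a
Convert to mass loss: 2.59 μm/a × 8.96 g/cm³ = 23.21 g·m⁻²·a⁻¹

r_corr = 23.2 g·m⁻²·a⁻¹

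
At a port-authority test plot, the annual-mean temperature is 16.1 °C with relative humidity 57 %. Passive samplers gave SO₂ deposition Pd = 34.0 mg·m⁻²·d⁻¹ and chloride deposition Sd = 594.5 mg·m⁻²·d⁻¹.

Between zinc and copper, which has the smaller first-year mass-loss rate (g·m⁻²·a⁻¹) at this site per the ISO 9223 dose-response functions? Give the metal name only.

copper

zinc: T>10 °C ⇒ hinge -0.071·(16.1−10) = -0.4331
  sulphur-dioxide contribution → 0.5433 μm/a
  chloride contribution → 4.137 μm/a
  ⇒ r_corr(zinc) = 4.68 μm/a
  mass loss = 4.68 μm/a × 7.14 g/cm³ = 33.42 g·m⁻²·a⁻¹
copper: T>10 °C ⇒ hinge -0.080·(16.1−10) = -0.4880
  sulphur-dioxide contribution → 0.235 μm/a
  chloride contribution → 0.9852 μm/a
  ⇒ r_corr(copper) = 1.22 μm/a
  mass loss = 1.22 μm/a × 8.96 g/cm³ = 10.93 g·m⁻²·a⁻¹
Ordering by g·m⁻²·a⁻¹: zinc (33.4) > copper (10.9)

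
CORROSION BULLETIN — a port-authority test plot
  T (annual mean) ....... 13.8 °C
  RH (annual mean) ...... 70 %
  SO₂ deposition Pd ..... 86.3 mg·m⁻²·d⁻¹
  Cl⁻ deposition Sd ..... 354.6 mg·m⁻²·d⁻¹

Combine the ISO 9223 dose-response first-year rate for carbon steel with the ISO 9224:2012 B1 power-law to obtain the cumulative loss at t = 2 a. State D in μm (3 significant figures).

D(2) = 183 μm

carbon steel: f(T) = -0.054·(T−10) [T>10 °C] = -0.2052
  SO₂ term: 1.77·86.3^0.52·exp(0.02·70-0.2052) = 59.37
  Cl⁻ term: 0.102·354.6^0.62·exp(0.033·70+0.04·13.8) = 67.98
  sum: 59.37 + 67.98 → r_corr = 127.4 μm/a
ISO 9224: D(t) = r_corr · t^b with b = 0.523 (carbon steel, B1)
  D(2) = 127.4 × 2^0.523 = 127.4 × 1.437 = 183 μm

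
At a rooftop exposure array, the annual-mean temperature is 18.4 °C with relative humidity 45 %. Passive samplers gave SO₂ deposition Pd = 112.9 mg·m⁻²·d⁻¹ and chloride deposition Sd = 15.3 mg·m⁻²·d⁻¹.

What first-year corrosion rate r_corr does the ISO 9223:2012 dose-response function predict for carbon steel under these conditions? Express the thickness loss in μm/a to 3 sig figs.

carbon steel: f(T) = -0.054·(T−10) [T>10 °C] = -0.4536
  Pd branch = 1.77·Pd^0.52·e^(0.02·RH+f) = 32.3 μm/a
  Sd branch = 0.102·Sd^0.62·e^(0.033·RH+0.04·T) = 5.101 μm/a
  sum: 32.3 + 5.101 → r_corr = 37.4 μm/a

r_corr = 37.4 μm/a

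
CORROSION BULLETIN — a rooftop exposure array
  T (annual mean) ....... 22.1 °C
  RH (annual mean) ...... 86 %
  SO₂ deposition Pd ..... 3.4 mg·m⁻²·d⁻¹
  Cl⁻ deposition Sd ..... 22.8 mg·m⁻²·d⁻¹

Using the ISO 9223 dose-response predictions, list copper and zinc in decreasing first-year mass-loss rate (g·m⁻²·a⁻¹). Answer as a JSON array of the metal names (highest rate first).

["copper", "zinc"]

copper: T>10 °C ⇒ hinge -0.080·(22.1−10) = -0.9680
  SO₂ term: 0.0053·3.4^0.26·exp(0.059·86-0.9680) = 0.4423
  Cl⁻ term: 0.01025·22.8^0.27·exp(0.036·86+0.049·22.1) = 1.557
  sum: 0.4423 + 1.557 → r_corr = 1.999 μm/a
  mass loss = 1.999 μm/a × 8.96 g/cm³ = 17.91 g·m⁻²·a⁻¹
zinc: temperature factor f = -0.071·(12.1) = -0.8591
  Pd branch = 0.0129·Pd^0.44·e^(0.046·RH+f) = 0.4891 μm/a
  Cl⁻ term: 0.0175·22.8^0.57·exp(0.008·86+0.085·22.1) = 1.354
  sum: 0.4891 + 1.354 → r_corr = 1.843 μm/a
  mass loss = 1.843 μm/a × 7.14 g/cm³ = 13.16 g·m⁻²·a⁻¹
Ordering by g·m⁻²·a⁻¹: copper (17.9) > zinc (13.2)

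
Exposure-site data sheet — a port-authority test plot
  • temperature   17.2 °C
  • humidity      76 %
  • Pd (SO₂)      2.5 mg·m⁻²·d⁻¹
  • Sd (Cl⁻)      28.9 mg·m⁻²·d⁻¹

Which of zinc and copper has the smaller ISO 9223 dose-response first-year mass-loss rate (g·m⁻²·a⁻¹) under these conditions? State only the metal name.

zinc: T>10 °C ⇒ hinge -0.071·(17.2−10) = -0.5112
  SO₂ term: 0.0129·2.5^0.44·exp(0.046·76-0.5112) = 0.3819
  Cl⁻ term: 0.0175·28.9^0.57·exp(0.008·76+0.085·17.2) = 0.9435
  r_corr = 0.3819 + 0.9435 = 1.325 μm/a
  mass loss = 1.325 μm/a × 7.14 g/cm³ = 9.463 g·m⁻²·a⁻¹
copper: f(T) = -0.080·(T−10) [T>10 °C] = -0.5760
  Pd branch = 0.0053·Pd^0.26·e^(0.059·RH+f) = 0.3349 μm/a
  Cl⁻ term: 0.01025·28.9^0.27·exp(0.036·76+0.049·17.2) = 0.9108
  sum: 0.3349 + 0.9108 → r_corr = 1.246 μm/a
  mass loss = 1.246 μm/a × 8.96 g/cm³ = 11.16 g·m⁻²·a⁻¹
Ordering by g·m⁻²·a⁻¹: copper (11.2) > zinc (9.46)

zinc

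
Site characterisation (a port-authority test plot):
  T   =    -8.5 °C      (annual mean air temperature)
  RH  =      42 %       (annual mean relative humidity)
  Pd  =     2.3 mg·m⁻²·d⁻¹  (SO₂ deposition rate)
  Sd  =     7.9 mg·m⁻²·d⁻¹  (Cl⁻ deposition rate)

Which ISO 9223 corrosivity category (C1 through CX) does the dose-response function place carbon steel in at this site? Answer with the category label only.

C2

carbon steel: T≤10 °C ⇒ hinge +0.150·(-8.5−10) = -2.7750
  SO₂ term: 1.77·2.3^0.52·exp(0.02·42-2.7750) = 0.3942
  Cl⁻ term: 0.102·7.9^0.62·exp(0.033·42+0.04·-8.5) = 1.046
  sum: 0.3942 + 1.046 → r_corr = 1.44 μm/a
ISO 9223 Table 2 (carbon steel): 1.3 < 1.44 ≤ 25 μm/a ⇒ C2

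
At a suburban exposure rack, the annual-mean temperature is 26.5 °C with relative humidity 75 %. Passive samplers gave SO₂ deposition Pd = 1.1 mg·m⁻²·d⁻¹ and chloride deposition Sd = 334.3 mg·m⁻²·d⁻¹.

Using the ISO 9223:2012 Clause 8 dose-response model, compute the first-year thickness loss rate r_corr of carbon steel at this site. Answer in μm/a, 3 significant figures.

carbon steel: f(T) = -0.054·(T−10) [T>10 °C] = -0.8910
  sulphur-dioxide contribution → 3.42 μm/a
  chloride contribution → 128.5 μm/a
  ⇒ r_corr(carbon steel) = 131.9 μm/a

r_corr = 132 μm/a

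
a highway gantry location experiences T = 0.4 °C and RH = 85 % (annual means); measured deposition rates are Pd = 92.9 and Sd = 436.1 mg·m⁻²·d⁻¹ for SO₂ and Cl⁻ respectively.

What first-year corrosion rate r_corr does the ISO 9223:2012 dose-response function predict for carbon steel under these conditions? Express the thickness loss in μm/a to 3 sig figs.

carbon steel: T≤10 °C ⇒ hinge +0.150·(0.4−10) = -1.4400
  sulphur-dioxide contribution → 24.22 μm/a
  chloride contribution → 74.18 μm/a
  total first-year rate 98.4 μm/a

r_corr = 98.4 μm/a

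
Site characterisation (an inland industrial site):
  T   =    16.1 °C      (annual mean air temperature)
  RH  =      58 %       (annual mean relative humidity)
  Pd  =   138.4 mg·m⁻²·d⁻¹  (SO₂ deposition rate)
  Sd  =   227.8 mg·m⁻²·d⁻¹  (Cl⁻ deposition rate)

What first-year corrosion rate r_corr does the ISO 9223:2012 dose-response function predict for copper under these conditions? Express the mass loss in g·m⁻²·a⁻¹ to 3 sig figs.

r_corr = 10.3 g·m⁻²·a⁻¹

copper: temperature factor f = -0.080·(6.1) = -0.4880
  sulphur-dioxide contribution → 0.3591 μm/a
  chloride contribution → 0.7883 μm/a
  total first-year rate 1.147 μm/a
Convert to mass loss: 1.147 μm/a × 8.96 g/cm³ = 10.28 g·m⁻²·a⁻¹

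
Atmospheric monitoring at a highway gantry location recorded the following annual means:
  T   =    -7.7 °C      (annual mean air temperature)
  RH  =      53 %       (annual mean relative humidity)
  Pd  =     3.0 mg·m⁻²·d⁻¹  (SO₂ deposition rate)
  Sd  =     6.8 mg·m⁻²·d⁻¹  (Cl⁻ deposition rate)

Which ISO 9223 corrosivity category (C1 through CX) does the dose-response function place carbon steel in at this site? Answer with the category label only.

C2

carbon steel: temperature factor f = +0.150·(-17.7) = -2.6550
  sulphur-dioxide contribution → 0.6359 μm/a
  chloride contribution → 1.414 μm/a
  ⇒ r_corr(carbon steel) = 2.05 μm/a
Category bounds: 1.3…25 μm/a bracket r_corr ⇒ C2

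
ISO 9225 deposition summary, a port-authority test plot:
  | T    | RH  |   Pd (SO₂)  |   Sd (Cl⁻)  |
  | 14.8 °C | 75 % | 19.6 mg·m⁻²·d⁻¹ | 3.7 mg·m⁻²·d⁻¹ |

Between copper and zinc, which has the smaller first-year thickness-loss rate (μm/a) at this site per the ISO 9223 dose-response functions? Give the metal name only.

copper: temperature factor f = -0.080·(4.8) = -0.3840
  sulphur-dioxide contribution → 0.6535 μm/a
  chloride contribution → 0.4484 μm/a
  total first-year rate 1.102 μm/a
zinc: f(T) = -0.071·(T−10) [T>10 °C] = -0.3408
  sulphur-dioxide contribution → 1.07 μm/a
  chloride contribution → 0.2365 μm/a
  total first-year rate 1.307 μm/a
Ordering by μm/a: zinc (1.31) > copper (1.1)

copper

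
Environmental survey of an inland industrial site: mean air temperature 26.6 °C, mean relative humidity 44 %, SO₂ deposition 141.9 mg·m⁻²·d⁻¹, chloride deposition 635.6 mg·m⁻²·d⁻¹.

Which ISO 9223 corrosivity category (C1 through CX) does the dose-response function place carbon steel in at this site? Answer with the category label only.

carbon steel: temperature factor f = -0.054·(16.6) = -0.8964
  Pd branch = 1.77·Pd^0.52·e^(0.02·RH+f) = 22.9 μm/a
  Sd branch = 0.102·Sd^0.62·e^(0.033·RH+0.04·T) = 69.07 μm/a
  sum: 22.9 + 69.07 → r_corr = 91.97 μm/a
ISO 9223 Table 2 (carbon steel): 80 < 92 ≤ 200 μm/a ⇒ C5

C5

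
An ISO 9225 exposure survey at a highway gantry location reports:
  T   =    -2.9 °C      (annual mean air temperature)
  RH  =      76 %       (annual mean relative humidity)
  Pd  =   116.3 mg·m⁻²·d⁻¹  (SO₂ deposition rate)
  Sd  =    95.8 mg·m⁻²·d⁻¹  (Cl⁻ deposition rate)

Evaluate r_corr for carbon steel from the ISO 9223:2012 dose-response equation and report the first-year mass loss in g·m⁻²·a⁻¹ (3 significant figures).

r_corr = 257 g·m⁻²·a⁻¹

carbon steel: T≤10 °C ⇒ hinge +0.150·(-2.9−10) = -1.9350
  sulphur-dioxide contribution → 13.86 μm/a
  chloride contribution → 18.87 μm/a
  ⇒ r_corr(carbon steel) = 32.74 μm/a
Convert to mass loss: 32.74 μm/a × 7.85 g/cm³ = 257 g·m⁻²·a⁻¹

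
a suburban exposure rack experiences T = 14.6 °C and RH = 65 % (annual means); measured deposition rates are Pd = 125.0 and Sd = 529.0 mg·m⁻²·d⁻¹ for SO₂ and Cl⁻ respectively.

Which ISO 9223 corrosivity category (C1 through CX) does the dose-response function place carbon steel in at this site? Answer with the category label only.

C5

carbon steel: f(T) = -0.054·(T−10) [T>10 °C] = -0.2484
  SO₂ term: 1.77·125.0^0.52·exp(0.02·65-0.2484) = 62.38
  Sd branch = 0.102·Sd^0.62·e^(0.033·RH+0.04·T) = 76.27 μm/a
  sum: 62.38 + 76.27 → r_corr = 138.6 μm/a
Category bounds: 80…200 μm/a bracket r_corr ⇒ C5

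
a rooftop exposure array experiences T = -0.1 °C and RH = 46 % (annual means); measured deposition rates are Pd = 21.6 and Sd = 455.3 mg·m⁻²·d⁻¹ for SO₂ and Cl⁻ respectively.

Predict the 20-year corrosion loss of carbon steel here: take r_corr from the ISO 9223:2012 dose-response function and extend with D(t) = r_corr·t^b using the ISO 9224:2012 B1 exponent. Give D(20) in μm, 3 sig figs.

D(20) = 122 μm

carbon steel: T≤10 °C ⇒ hinge +0.150·(-0.1−10) = -1.5150
  sulphur-dioxide contribution → 4.825 μm/a
  chloride contribution → 20.62 μm/a
  total first-year rate 25.44 μm/a
ISO 9224: D(t) = r_corr · t^b with b = 0.523 (carbon steel, B1)
  D(20) = 25.44 × 20^0.523 = 25.44 × 4.791 = 121.9 μm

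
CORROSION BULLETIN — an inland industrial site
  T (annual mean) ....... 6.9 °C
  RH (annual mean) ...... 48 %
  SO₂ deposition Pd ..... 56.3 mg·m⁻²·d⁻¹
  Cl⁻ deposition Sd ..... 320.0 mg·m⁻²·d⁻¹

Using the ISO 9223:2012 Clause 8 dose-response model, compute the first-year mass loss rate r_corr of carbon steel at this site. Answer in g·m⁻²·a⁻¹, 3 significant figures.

carbon steel: temperature factor f = +0.150·(-3.1) = -0.4650
  Pd branch = 1.77·Pd^0.52·e^(0.02·RH+f) = 23.62 μm/a
  Cl⁻ term: 0.102·320.0^0.62·exp(0.033·48+0.04·6.9) = 23.42
  sum: 23.62 + 23.42 → r_corr = 47.04 μm/a
Convert to mass loss: 47.04 μm/a × 7.85 g/cm³ = 369.2 g·m⁻²·a⁻¹

r_corr = 369 g·m⁻²·a⁻¹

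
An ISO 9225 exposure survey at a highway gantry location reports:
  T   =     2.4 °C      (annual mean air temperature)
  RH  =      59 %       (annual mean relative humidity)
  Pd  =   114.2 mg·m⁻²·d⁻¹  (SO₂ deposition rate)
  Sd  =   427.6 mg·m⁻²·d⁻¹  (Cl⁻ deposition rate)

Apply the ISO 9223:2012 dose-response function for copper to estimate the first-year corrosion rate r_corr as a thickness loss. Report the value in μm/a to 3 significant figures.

r_corr = 0.722 μm/a

copper: T≤10 °C ⇒ hinge +0.126·(2.4−10) = -0.9576
  Pd branch = 0.0053·Pd^0.26·e^(0.059·RH+f) = 0.2266 μm/a
  Sd branch = 0.01025·Sd^0.27·e^(0.036·RH+0.049·T) = 0.495 μm/a
  sum: 0.2266 + 0.495 → r_corr = 0.7216 μm/a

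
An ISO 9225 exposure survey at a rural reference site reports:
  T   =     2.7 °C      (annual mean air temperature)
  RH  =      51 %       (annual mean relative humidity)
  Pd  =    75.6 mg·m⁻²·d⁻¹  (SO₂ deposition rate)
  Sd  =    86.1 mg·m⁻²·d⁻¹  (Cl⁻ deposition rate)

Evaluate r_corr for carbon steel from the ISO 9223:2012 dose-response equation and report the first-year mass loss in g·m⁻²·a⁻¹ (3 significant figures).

r_corr = 198 g·m⁻²·a⁻¹

carbon steel: temperature factor f = +0.150·(-7.3) = -1.0950
  sulphur-dioxide contribution → 15.57 μm/a
  chloride contribution → 9.686 μm/a
  ⇒ r_corr(carbon steel) = 25.25 μm/a
Convert to mass loss: 25.25 μm/a × 7.85 g/cm³ = 198.2 g·m⁻²·a⁻¹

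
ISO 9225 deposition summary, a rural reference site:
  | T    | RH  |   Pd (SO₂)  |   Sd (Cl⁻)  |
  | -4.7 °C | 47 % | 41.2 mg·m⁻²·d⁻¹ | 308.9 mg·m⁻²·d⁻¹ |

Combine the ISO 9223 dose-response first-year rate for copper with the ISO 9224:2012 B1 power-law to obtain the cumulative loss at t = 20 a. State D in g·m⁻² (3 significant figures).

copper: f(T) = +0.126·(T−10) [T≤10 °C] = -1.8522
  Pd branch = 0.0053·Pd^0.26·e^(0.059·RH+f) = 0.035 μm/a
  Sd branch = 0.01025·Sd^0.27·e^(0.036·RH+0.049·T) = 0.2079 μm/a
  r_corr = 0.035 + 0.2079 = 0.2429 μm/a
ISO 9224: D(t) = r_corr · t^b with b = 0.667 (copper, B1)
  D(20) = 0.2429 × 20^0.667 = 0.2429 × 7.375 = 1.791 μm
  Mass loss = 1.791 μm × 8.96 g/cm³ = 16.05 g·m⁻²

D(20) = 16.0 g·m⁻²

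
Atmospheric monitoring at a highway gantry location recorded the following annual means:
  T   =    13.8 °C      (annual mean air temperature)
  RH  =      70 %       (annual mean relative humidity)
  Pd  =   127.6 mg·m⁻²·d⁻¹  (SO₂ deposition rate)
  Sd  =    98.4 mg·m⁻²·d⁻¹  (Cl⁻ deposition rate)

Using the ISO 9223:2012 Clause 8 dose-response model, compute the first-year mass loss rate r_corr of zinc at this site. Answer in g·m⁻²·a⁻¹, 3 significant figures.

r_corr = 24.5 g·m⁻²·a⁻¹

zinc: temperature factor f = -0.071·(3.8) = -0.2698
  Pd branch = 0.0129·Pd^0.44·e^(0.046·RH+f) = 2.082 μm/a
  Sd branch = 0.0175·Sd^0.57·e^(0.008·RH+0.085·T) = 1.354 μm/a
  sum: 2.082 + 1.354 → r_corr = 3.436 μm/a
Convert to mass loss: 3.436 μm/a × 7.14 g/cm³ = 24.53 g·m⁻²·a⁻¹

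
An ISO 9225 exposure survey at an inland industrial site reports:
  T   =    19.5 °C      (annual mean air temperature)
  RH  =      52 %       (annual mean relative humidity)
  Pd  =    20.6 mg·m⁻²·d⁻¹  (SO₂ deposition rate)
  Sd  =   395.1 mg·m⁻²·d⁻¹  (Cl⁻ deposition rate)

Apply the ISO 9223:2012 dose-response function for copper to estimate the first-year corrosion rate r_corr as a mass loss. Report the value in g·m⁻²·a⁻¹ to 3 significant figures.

copper: temperature factor f = -0.080·(9.5) = -0.7600
  SO₂ term: 0.0053·20.6^0.26·exp(0.059·52-0.7600) = 0.117
  Sd branch = 0.01025·Sd^0.27·e^(0.036·RH+0.049·T) = 0.8706 μm/a
  r_corr = 0.117 + 0.8706 = 0.9876 μm/a
Convert to mass loss: 0.9876 μm/a × 8.96 g/cm³ = 8.849 g·m⁻²·a⁻¹

r_corr = 8.85 g·m⁻²·a⁻¹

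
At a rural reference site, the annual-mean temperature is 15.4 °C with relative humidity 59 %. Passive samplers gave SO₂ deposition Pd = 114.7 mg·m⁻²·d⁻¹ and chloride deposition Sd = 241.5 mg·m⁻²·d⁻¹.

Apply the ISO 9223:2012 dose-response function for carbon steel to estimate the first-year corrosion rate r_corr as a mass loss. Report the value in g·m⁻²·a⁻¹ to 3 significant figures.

carbon steel: temperature factor f = -0.054·(5.4) = -0.2916
  sulphur-dioxide contribution → 50.67 μm/a
  chloride contribution → 39.73 μm/a
  total first-year rate 90.4 μm/a
Convert to mass loss: 90.4 μm/a × 7.85 g/cm³ = 709.7 g·m⁻²·a⁻¹

r_corr = 710 g·m⁻²·a⁻¹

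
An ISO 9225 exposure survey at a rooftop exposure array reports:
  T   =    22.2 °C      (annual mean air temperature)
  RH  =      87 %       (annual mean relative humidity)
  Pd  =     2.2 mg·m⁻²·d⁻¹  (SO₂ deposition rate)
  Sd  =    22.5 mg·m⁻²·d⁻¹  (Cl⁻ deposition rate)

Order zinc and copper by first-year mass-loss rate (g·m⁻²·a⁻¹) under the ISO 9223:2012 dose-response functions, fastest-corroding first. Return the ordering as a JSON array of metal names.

["copper", "zinc"]

zinc: f(T) = -0.071·(T−10) [T>10 °C] = -0.8662
  SO₂ term: 0.0129·2.2^0.44·exp(0.046·87-0.8662) = 0.4199
  Sd branch = 0.0175·Sd^0.57·e^(0.008·RH+0.085·T) = 1.366 μm/a
  sum: 0.4199 + 1.366 → r_corr = 1.786 μm/a
  mass loss = 1.786 μm/a × 7.14 g/cm³ = 12.75 g·m⁻²·a⁻¹
copper: temperature factor f = -0.080·(12.2) = -0.9760
  Pd branch = 0.0053·Pd^0.26·e^(0.059·RH+f) = 0.4156 μm/a
  Cl⁻ term: 0.01025·22.5^0.27·exp(0.036·87+0.049·22.2) = 1.616
  sum: 0.4156 + 1.616 → r_corr = 2.032 μm/a
  mass loss = 2.032 μm/a × 8.96 g/cm³ = 18.2 g·m⁻²·a⁻¹
Ordering by g·m⁻²·a⁻¹: copper (18.2) > zinc (12.8)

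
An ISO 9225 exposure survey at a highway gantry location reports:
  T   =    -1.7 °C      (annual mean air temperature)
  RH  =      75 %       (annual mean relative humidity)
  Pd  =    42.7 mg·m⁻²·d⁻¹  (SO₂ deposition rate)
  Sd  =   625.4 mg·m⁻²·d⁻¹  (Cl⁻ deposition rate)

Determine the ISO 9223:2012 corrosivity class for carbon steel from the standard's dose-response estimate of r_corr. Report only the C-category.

C4

carbon steel: temperature factor f = +0.150·(-11.7) = -1.7550
  SO₂ term: 1.77·42.7^0.52·exp(0.02·75-1.7550) = 9.662
  Sd branch = 0.102·Sd^0.62·e^(0.033·RH+0.04·T) = 61.31 μm/a
  r_corr = 9.662 + 61.31 = 70.98 μm/a
Category bounds: 50…80 μm/a bracket r_corr ⇒ C4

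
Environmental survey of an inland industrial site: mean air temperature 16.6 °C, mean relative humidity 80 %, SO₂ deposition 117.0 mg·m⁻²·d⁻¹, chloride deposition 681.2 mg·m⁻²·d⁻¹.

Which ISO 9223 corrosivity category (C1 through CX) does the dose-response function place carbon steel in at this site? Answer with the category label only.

CX

carbon steel: temperature factor f = -0.054·(6.6) = -0.3564
  SO₂ term: 1.77·117.0^0.52·exp(0.02·80-0.3564) = 73.03
  Cl⁻ term: 0.102·681.2^0.62·exp(0.033·80+0.04·16.6) = 158.5
  r_corr = 73.03 + 158.5 = 231.6 μm/a
Category bounds: 200…700 μm/a bracket r_corr ⇒ CX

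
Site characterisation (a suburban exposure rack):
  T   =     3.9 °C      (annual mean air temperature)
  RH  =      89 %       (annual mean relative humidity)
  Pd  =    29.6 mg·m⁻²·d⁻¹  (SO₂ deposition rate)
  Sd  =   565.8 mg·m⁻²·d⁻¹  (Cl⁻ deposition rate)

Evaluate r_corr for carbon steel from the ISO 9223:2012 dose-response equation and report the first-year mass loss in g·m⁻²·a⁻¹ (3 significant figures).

r_corr = 1.09e+03 g·m⁻²·a⁻¹

carbon steel: temperature factor f = +0.150·(-6.1) = -0.9150
  Pd branch = 1.77·Pd^0.52·e^(0.02·RH+f) = 24.47 μm/a
  Cl⁻ term: 0.102·565.8^0.62·exp(0.033·89+0.04·3.9) = 114.4
  sum: 24.47 + 114.4 → r_corr = 138.9 μm/a
Convert to mass loss: 138.9 μm/a × 7.85 g/cm³ = 1090 g·m⁻²·a⁻¹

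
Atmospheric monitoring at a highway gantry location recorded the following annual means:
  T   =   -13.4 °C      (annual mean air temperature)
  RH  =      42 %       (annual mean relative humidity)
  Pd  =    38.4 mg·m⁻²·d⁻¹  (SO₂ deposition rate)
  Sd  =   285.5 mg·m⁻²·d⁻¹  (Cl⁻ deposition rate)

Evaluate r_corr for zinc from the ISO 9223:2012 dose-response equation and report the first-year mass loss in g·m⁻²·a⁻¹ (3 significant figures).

r_corr = 2.71 g·m⁻²·a⁻¹

zinc: temperature factor f = +0.038·(-23.4) = -0.8892
  sulphur-dioxide contribution → 0.1822 μm/a
  chloride contribution → 0.1968 μm/a
  total first-year rate 0.379 μm/a
Convert to mass loss: 0.379 μm/a × 7.14 g/cm³ = 2.706 g·m⁻²·a⁻¹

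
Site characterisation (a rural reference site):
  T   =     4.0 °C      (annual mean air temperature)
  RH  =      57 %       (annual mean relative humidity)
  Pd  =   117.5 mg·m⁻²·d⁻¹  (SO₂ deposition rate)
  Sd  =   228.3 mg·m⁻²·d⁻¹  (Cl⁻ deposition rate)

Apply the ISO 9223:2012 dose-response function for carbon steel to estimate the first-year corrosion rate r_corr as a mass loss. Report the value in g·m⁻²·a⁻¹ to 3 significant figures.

carbon steel: f(T) = +0.150·(T−10) [T≤10 °C] = -0.9000
  sulphur-dioxide contribution → 26.83 μm/a
  chloride contribution → 22.77 μm/a
  total first-year rate 49.6 μm/a
Convert to mass loss: 49.6 μm/a × 7.85 g/cm³ = 389.3 g·m⁻²·a⁻¹

r_corr = 389 g·m⁻²·a⁻¹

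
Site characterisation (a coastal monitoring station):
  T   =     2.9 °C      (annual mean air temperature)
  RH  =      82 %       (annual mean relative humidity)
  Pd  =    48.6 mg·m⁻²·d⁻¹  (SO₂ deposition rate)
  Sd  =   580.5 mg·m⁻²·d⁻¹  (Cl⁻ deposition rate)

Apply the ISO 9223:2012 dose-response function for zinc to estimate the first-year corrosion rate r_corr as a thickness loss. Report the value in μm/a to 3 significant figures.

r_corr = 3.99 μm/a

zinc: T≤10 °C ⇒ hinge +0.038·(2.9−10) = -0.2698
  sulphur-dioxide contribution → 2.364 μm/a
  chloride contribution → 1.623 μm/a
  total first-year rate 3.987 μm/a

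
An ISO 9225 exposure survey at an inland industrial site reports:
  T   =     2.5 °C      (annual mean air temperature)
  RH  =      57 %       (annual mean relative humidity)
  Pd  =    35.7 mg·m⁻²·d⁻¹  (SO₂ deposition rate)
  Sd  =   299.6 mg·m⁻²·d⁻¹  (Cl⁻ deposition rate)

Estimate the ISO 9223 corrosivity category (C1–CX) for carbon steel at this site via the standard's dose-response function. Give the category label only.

C3

carbon steel: temperature factor f = +0.150·(-7.5) = -1.1250
  sulphur-dioxide contribution → 11.53 μm/a
  chloride contribution → 25.37 μm/a
  total first-year rate 36.91 μm/a
ISO 9223 Table 2 (carbon steel): 25 < 36.9 ≤ 50 μm/a ⇒ C3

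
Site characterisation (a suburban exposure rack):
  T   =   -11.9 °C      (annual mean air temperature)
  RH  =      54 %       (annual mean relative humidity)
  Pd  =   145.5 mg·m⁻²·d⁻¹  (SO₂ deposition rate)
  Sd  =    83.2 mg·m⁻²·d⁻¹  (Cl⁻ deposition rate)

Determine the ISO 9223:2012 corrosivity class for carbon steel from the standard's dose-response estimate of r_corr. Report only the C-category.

C2

carbon steel: T≤10 °C ⇒ hinge +0.150·(-11.9−10) = -3.2850
  sulphur-dioxide contribution → 2.6 μm/a
  chloride contribution → 5.838 μm/a
  ⇒ r_corr(carbon steel) = 8.438 μm/a
8.44 μm/a falls in (1.3, 25] for carbon steel → category C2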